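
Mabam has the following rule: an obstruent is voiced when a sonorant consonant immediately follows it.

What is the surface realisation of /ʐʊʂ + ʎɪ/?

[ʐʊʐʎɪ]

/ʂ/ is a voiceless retroflex fricative. The following trigger /ʎ/ is voiced, so /ʂ/ must become voiced as well.
The voiced retroflex fricative is [ʐ], so /ʂ/ → [ʐ].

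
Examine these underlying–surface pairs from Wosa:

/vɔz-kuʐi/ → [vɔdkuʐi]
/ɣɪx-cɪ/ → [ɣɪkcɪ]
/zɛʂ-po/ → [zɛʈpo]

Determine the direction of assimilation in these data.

regressive

The segment that alternates is /z/, which surfaces as [d] when adjacent to /k/.
/z/ is a fricative while /k/ is a stop; the output [d] is a stop, matching the trigger — so the feature that spreads is manner.
The other alternating forms pattern the same way: /x/ → [k] before /c/ (fricative → stop, matching a stop); /ʂ/ → [ʈ] before /p/ (fricative → stop, matching a stop) — only manner changes, and always toward the following segment.
Since the segment that changes precedes the conditioning segment, the assimilation is regressive.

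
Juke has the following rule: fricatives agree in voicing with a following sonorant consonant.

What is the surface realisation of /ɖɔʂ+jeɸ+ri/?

[ɖɔʐjeβri]

The rule targets /ʂ/ (voiceless retroflex fricative), which sits before the trigger /j/ (voiced).
Changing only its voicing to voiced gives [ʐ] — the voiced retroflex fricative.
The same rule applies at the second boundary: /ɸ/ → [β] next to /r/.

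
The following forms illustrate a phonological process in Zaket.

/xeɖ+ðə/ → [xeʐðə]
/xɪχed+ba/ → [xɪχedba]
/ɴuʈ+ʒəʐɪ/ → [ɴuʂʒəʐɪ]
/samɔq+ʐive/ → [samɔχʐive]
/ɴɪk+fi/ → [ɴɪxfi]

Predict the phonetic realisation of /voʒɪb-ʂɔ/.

[voʒɪβʂɔ]

The data show regressive manner assimilation: /ɖ/ → [ʐ] before /ð/; /ʈ/ → [ʂ] before /ʒ/; /q/ → [χ] before /ʐ/; /k/ → [x] before /f/. In each pair only manner changes, matching the following consonant, while place and voice stay constant.
No alternation appears in [xɪχedba]: there the adjacent consonants already agree in manner (/d/ and /b/ are both stops), so this form is consistent with the same rule.
The rule targets /b/ (voiced bilabial stop), which sits before the trigger /ʂ/ (fricative).
The voiced bilabial fricative is [β], so /b/ → [β].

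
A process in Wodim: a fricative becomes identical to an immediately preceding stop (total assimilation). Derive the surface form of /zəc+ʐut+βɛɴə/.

/ʐ/ is the segment targeted by the rule; it sits immediately after /c/, so it assimilates completely and surfaces as [c].
The same rule applies at the second boundary: /β/ → [t] next to /t/.

[zəccuttɛɴə]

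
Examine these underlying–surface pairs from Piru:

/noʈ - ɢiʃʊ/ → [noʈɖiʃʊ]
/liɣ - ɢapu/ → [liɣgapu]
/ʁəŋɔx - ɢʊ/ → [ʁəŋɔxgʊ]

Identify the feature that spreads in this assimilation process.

The segment that alternates is /ɢ/, which surfaces as [ɖ] when adjacent to /ʈ/.
/ɢ/ is uvular while /ʈ/ is retroflex; the output [ɖ] is retroflex, matching the trigger — so the feature that spreads is place.
The other alternating forms pattern the same way: /ɢ/ → [g] after /ɣ/ (uvular → velar, matching velar); /ɢ/ → [g] after /x/ (uvular → velar, matching velar) — only place changes, and always toward the preceding segment.

place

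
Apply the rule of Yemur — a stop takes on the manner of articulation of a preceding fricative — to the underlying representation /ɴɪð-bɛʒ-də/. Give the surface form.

/b/ is a voiced bilabial stop. The preceding trigger /ð/ is a fricative, so /b/ must become a fricative as well.
A voiced bilabial fricative is [β], so the surface segment is [β].
At the second juncture, /d/ likewise becomes [z] adjacent to /ʒ/.

[ɴɪðβɛʒzə]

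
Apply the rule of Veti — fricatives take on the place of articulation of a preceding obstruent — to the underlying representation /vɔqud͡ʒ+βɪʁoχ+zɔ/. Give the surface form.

The rule targets /β/ (voiced bilabial fricative), which sits after the trigger /d͡ʒ/ (postalveolar).
The voiced postalveolar fricative is [ʒ], so /β/ → [ʒ].
The same rule applies at the second boundary: /z/ → [ʁ] next to /χ/.

[vɔqud͡ʒʒɪʁoχʁɔ]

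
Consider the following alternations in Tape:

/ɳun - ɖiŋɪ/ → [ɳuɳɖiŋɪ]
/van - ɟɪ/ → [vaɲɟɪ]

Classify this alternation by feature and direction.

regressive place assimilation

Comparing underlying and surface forms, /n/ → [ɳ] is the alternation; the neighbouring /ɖ/ is constant.
The change alveolar → retroflex matches the place of the following /ɖ/, identifying this as place assimilation.
Manner and voice are unchanged, so the assimilation is partial, not total.
The same holds elsewhere in the data: /n/ → [ɲ] before /ɟ/ (alveolar → palatal, matching palatal) — only place changes, and always toward the following segment.
The trigger is the following segment, so the direction is regressive (anticipatory).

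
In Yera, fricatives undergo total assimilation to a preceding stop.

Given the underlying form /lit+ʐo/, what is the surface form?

/ʐ/ is the segment targeted by the rule; it sits immediately after /t/, so it assimilates completely and surfaces as [t].

[litto]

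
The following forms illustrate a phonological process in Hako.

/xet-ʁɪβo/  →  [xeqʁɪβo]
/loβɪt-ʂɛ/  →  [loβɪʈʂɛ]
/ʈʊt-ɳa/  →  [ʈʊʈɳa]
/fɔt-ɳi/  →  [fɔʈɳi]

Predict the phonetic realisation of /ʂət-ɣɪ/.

The data show regressive place assimilation: /t/ → [q] before /ʁ/; /t/ → [ʈ] before /ʂ/; /t/ → [ʈ] before /ɳ/. In each pair only place changes, matching the following consonant, while manner and voice stay constant.
The rule targets /t/ (voiceless alveolar stop), which sits before the trigger /ɣ/ (velar).
The voiceless velar stop is [k], so /t/ → [k].

[ʂəkɣɪ]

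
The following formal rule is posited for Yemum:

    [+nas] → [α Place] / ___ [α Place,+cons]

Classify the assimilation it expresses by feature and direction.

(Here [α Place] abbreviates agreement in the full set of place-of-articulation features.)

The shared variable α links the value of the place features (abbreviated [Place]) on the target to the same value on the neighbouring segment, so place is the feature that assimilates.
Since the environment is written after the underscore, the trigger follows the target; the direction is regressive.

regressive place assimilation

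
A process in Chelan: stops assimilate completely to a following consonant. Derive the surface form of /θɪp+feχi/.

/p/ is the segment targeted by the rule; it sits immediately before /f/, so it assimilates completely and surfaces as [f].

[θɪffeχi]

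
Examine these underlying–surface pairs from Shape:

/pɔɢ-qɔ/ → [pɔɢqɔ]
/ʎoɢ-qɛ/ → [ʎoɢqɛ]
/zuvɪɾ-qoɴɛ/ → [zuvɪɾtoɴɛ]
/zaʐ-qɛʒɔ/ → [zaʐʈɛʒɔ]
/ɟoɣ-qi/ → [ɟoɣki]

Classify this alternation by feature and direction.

progressive place assimilation

Underlying /q/ is realised as [t] next to /ɾ/; /ɾ/ itself does not change.
The change uvular → alveolar matches the place of the preceding /ɾ/, identifying this as place assimilation.
Manner and voice are unchanged, so the assimilation is partial, not total.
The other alternating forms pattern the same way: /q/ → [ʈ] after /ʐ/ (uvular → retroflex, matching retroflex); /q/ → [k] after /ɣ/ (uvular → velar, matching velar) — only place changes, and always toward the preceding segment.
Nothing changes in [pɔɢqɔ], [ʎoɢqɛ]: there the adjacent consonants already agree in place (/q/ and /ɢ/ are both uvular; /q/ and /ɢ/ are both uvular), so these forms are consistent with the same rule.
Since the segment that changes follows the conditioning segment, the assimilation is progressive.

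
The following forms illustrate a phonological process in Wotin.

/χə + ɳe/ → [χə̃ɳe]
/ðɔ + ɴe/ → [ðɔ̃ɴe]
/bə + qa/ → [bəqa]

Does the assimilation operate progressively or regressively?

The vowel /ə/ surfaces as nasalised [ə̃] next to the following nasal /ɳ/ — it has acquired the [+nasal] feature of its neighbour.
Likewise in the remaining data: /ɔ/ → [ɔ̃] before /ɴ/ — each time a vowel is nasalised next to a following nasal.
No change occurs in [bəqa] because the vowel at the boundary is adjacent to an oral consonant, not a nasal (/ə/ next to /q/).
Because the conditioning nasal is to the right of the vowel that changes, the process is regressive (anticipatory).

regressive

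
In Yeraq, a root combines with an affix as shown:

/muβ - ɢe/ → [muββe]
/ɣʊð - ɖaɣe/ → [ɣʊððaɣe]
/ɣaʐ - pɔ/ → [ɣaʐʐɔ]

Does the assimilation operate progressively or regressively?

progressive

Underlying /ɢ/ is realised as [β] next to /β/; /β/ itself does not change.
The output [β] is identical to the trigger /β/ — every feature (place, manner, voicing) has been copied — so this is total assimilation.
The other forms behave the same way: /ɖ/ → [ð] after /ð/; /p/ → [ʐ] after /ʐ/ — in each case the output is a copy of the preceding consonant.
Since the segment that changes follows the conditioning segment, the assimilation is progressive.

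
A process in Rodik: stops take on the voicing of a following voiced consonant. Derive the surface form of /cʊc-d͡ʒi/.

[cʊɟd͡ʒi]

/c/ is a voiceless palatal stop. The following trigger /d͡ʒ/ is voiced, so /c/ must become voiced as well.
Changing only its voicing to voiced gives [ɟ] — the voiced palatal stop.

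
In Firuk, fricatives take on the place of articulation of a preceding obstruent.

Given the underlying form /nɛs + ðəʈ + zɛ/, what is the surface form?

/ð/ is a voiced dental fricative. The preceding trigger /s/ is alveolar, so /ð/ must become alveolar as well.
The voiced alveolar fricative is [z], so /ð/ → [z].
The same rule applies at the second boundary: /z/ → [ʐ] next to /ʈ/.

[nɛszəʈʐɛ]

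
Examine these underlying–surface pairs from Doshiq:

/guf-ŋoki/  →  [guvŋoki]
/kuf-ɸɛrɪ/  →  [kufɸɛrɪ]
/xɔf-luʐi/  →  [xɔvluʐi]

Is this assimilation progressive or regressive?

regressive

Comparing underlying and surface forms, /f/ → [v] is the alternation; the neighbouring /ŋ/ is constant.
The change voiceless → voiced matches the voicing of the following /ŋ/, identifying this as voicing assimilation.
Checking the remaining alternation: /f/ → [v] before /l/ (voiceless → voiced, matching voiced) — only voicing changes, and always toward the following segment.
Nothing changes in [kufɸɛrɪ]: there the adjacent consonants already agree in voicing (/f/ and /ɸ/ are both voiceless), so this form is consistent with the same rule.
Since the segment that changes precedes the conditioning segment, the assimilation is regressive.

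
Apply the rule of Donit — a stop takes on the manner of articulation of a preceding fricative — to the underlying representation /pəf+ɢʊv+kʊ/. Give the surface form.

[pəfʁʊvxʊ]

/ɢ/ is a voiced uvular stop. The preceding trigger /f/ is a fricative, so /ɢ/ must become a fricative as well.
Changing only its manner to fricative gives [ʁ] — the voiced uvular fricative.
The same rule applies at the second boundary: /k/ → [x] next to /v/.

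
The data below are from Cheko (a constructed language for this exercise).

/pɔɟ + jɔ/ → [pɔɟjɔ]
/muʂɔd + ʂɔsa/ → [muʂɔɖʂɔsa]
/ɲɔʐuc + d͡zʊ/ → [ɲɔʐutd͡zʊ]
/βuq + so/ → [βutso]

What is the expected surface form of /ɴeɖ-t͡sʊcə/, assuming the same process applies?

The data show regressive place assimilation: /d/ → [ɖ] before /ʂ/; /c/ → [t] before /d͡z/; /q/ → [t] before /s/. In each pair only place changes, matching the following consonant, while manner and voice stay constant.
Nothing changes in [pɔɟjɔ]: there the adjacent consonants already agree in place (/ɟ/ and /j/ are both palatal), so this form is consistent with the same rule.
The rule targets /ɖ/ (voiced retroflex stop), which sits before the trigger /t͡s/ (alveolar).
Changing only its place to alveolar gives [d] — the voiced alveolar stop.

[ɴedt͡sʊcə]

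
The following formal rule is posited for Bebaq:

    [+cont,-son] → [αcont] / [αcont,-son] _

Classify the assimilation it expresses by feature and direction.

progressive manner assimilation

The rule copies [cont] (continuancy) from the environment onto the target fricatives; since [±cont] encodes the stop/fricative manner contrast, the assimilating dimension is manner.
The conditioning segment sits to the left of the focus bar, meaning the trigger precedes the segment that changes — progressive assimilation.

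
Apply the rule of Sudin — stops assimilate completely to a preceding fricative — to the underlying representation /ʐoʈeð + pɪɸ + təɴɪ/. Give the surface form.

/p/ is the segment targeted by the rule; it sits immediately after /ð/, so it assimilates completely and surfaces as [ð].
The same rule applies at the second boundary: /t/ → [ɸ] next to /ɸ/.

[ʐoʈeððɪɸɸəɴɪ]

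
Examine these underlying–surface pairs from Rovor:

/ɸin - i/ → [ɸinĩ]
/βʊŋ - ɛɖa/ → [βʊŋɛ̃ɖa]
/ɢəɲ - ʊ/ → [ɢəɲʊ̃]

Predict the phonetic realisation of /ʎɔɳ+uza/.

The data show progressive nasality assimilation (vowel nasalisation): /i/ → [ĩ] after /n/; /ɛ/ → [ɛ̃] after /ŋ/; /ʊ/ → [ʊ̃] after /ɲ/ — a vowel is nasalised by an immediately preceding nasal consonant.
The vowel /u/ is adjacent to the preceding nasal /ɳ/, so it acquires [+nasal] and surfaces as [ũ].

[ʎɔɳũza]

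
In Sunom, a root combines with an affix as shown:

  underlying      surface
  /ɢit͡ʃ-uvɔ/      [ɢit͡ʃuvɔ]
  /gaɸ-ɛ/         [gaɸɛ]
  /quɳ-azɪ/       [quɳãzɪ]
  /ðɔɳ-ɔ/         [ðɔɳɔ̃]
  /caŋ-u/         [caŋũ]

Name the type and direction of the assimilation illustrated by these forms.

progressive nasality assimilation (vowel nasalisation)

The vowel /a/ surfaces as nasalised [ã] next to the preceding nasal /ɳ/ — it has acquired the [+nasal] feature of its neighbour.
The other forms show the same pattern: /ɔ/ → [ɔ̃] after /ɳ/; /u/ → [ũ] after /ŋ/ — each time a vowel is nasalised next to a preceding nasal.
No change occurs in [ɢit͡ʃuvɔ], [gaɸɛ] because the vowel at the boundary is adjacent to an oral consonant, not a nasal (/u/ next to /t͡ʃ/; /ɛ/ next to /ɸ/).
Because the conditioning nasal is to the left of the vowel that changes, the process is progressive (perseverative).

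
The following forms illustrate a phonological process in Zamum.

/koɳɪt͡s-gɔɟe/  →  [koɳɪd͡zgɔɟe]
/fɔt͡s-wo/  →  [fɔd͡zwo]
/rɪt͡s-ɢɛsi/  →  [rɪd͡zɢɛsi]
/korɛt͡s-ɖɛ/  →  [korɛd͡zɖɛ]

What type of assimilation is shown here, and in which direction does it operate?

regressive voicing assimilation

The segment that alternates is /t͡s/, which surfaces as [d͡z] when adjacent to /g/.
The change voiceless → voiced matches the voicing of the following /g/, identifying this as voicing assimilation.
Place and manner are unchanged, so the assimilation is partial, not total.
The same holds elsewhere in the data: /t͡s/ → [d͡z] before /w/ (voiceless → voiced, matching voiced); /t͡s/ → [d͡z] before /ɢ/ (voiceless → voiced, matching voiced); /t͡s/ → [d͡z] before /ɖ/ (voiceless → voiced, matching voiced) — only voicing changes, and always toward the following segment.
Since the segment that changes precedes the conditioning segment, the assimilation is regressive.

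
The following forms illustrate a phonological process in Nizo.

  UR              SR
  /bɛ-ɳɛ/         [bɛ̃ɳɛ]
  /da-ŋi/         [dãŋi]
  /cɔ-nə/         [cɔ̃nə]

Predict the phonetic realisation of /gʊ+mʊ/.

[gʊ̃mʊ]

The data show regressive nasality assimilation (vowel nasalisation): /ɛ/ → [ɛ̃] before /ɳ/; /a/ → [ã] before /ŋ/; /ɔ/ → [ɔ̃] before /n/ — a vowel is nasalised by an immediately following nasal consonant.
The vowel /ʊ/ is adjacent to the following nasal /m/, so it acquires [+nasal] and surfaces as [ʊ̃].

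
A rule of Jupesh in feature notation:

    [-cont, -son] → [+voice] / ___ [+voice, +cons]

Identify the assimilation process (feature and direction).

regressive voicing assimilation

The structural change is [+voice], and the conditioning segment [+voice, +cons] (a voiced consonant) is itself voiced, so the target comes to share the voicing of its neighbour — voicing assimilation.
The conditioning segment sits to the right of the focus bar, meaning the trigger follows the segment that changes — regressive assimilation.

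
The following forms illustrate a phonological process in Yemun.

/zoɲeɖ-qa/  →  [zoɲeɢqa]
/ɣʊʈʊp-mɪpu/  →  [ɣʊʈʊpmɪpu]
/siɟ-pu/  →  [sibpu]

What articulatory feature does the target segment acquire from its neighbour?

Underlying /ɖ/ is realised as [ɢ] next to /q/; /q/ itself does not change.
The change retroflex → uvular matches the place of the following /q/, identifying this as place assimilation.
Checking the remaining alternation: /ɟ/ → [b] before /p/ (palatal → bilabial, matching bilabial) — only place changes, and always toward the following segment.
No alternation appears in [ɣʊʈʊpmɪpu]: there the adjacent consonants already agree in place (/p/ and /m/ are both bilabial), so this form is consistent with the same rule.

place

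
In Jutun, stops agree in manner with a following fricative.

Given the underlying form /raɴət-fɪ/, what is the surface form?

[raɴəsfɪ]

/t/ is a voiceless alveolar stop. The following trigger /f/ is a fricative, so /t/ must become a fricative as well.
The voiceless alveolar fricative is [s], so /t/ → [s].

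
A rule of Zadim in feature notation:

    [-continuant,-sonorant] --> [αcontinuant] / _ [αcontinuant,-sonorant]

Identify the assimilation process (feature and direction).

regressive manner assimilation

The shared variable α links the value of [continuant] on the target to that of the neighbouring obstruent. [continuant] distinguishes stops from fricatives — a manner-of-articulation feature — so this is manner assimilation.
The conditioning segment sits to the right of the focus bar, meaning the trigger follows the segment that changes — regressive assimilation.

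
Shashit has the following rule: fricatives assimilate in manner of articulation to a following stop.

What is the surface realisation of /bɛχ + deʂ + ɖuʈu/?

/χ/ is a voiceless uvular fricative. The following trigger /d/ is a stop, so /χ/ must become a stop as well.
The voiceless uvular stop is [q], so /χ/ → [q].
At the second juncture, /ʂ/ likewise becomes [ʈ] adjacent to /ɖ/.

[bɛqdeʈɖuʈu]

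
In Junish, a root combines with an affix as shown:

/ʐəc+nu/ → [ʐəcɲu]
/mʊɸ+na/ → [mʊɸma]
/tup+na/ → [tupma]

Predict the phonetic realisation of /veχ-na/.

[veχɴa]

The data show progressive place assimilation: /n/ → [ɲ] after /c/; /n/ → [m] after /ɸ/; /n/ → [m] after /p/. In each pair only place changes, matching the preceding consonant, while manner and voice stay constant.
The rule targets /n/ (voiced alveolar nasal), which sits after the trigger /χ/ (uvular).
A voiced uvular nasal is [ɴ], so the surface segment is [ɴ].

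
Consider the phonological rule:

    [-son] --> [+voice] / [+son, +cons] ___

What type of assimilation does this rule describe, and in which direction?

progressive voicing assimilation

The target ([-son], obstruents) acquires [+voice] next to a sonorant consonant ([+son, +cons]) — it takes on the voicing of its neighbour, so the feature that spreads is voicing.
The conditioning segment sits to the left of the focus bar, meaning the trigger precedes the segment that changes — progressive assimilation.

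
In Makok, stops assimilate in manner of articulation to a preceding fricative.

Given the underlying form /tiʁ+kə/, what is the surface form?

The rule targets /k/ (voiceless velar stop), which sits after the trigger /ʁ/ (fricative).
A voiceless velar fricative is [x], so the surface segment is [x].

[tiʁxə]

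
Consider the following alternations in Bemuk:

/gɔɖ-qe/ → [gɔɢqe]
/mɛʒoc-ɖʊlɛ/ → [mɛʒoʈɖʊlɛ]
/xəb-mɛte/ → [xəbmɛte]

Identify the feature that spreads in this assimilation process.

place

The segment that alternates is /ɖ/, which surfaces as [ɢ] when adjacent to /q/.
The change retroflex → uvular matches the place of the following /q/, identifying this as place assimilation.
Checking the remaining alternation: /c/ → [ʈ] before /ɖ/ (palatal → retroflex, matching retroflex) — only place changes, and always toward the following segment.
Nothing changes in [xəbmɛte]: there the adjacent consonants already agree in place (/b/ and /m/ are both bilabial), so this form is consistent with the same rule.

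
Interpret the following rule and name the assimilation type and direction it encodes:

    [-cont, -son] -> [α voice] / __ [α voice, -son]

The shared variable α links the value of [voice] on the target to the same value on the neighbouring segment, so voicing is the feature that assimilates.
Since the environment is written after the underscore, the trigger follows the target; the direction is regressive.

regressive voicing assimilation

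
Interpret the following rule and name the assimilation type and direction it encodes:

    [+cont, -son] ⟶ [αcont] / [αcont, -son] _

progressive manner assimilation

The shared variable α links the value of [cont] on the target to that of the neighbouring obstruent. [cont] distinguishes stops from fricatives — a manner-of-articulation feature — so this is manner assimilation.
Since the environment is written before the underscore, the trigger precedes the target; the direction is progressive.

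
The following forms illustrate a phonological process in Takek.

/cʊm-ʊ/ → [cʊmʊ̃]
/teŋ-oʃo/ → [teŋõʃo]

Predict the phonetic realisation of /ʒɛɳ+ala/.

The data show progressive nasality assimilation (vowel nasalisation): /ʊ/ → [ʊ̃] after /m/; /o/ → [õ] after /ŋ/ — a vowel is nasalised by an immediately preceding nasal consonant.
/a/ sits next to the nasal /ɳ/ and is therefore nasalised to [ã].

[ʒɛɳãla]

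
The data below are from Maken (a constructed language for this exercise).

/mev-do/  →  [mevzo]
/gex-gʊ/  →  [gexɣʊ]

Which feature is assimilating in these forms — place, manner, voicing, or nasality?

Underlying /d/ is realised as [z] next to /v/; /v/ itself does not change.
The change stop → fricative matches the manner of the preceding /v/, identifying this as manner assimilation.
Checking the remaining alternation: /g/ → [ɣ] after /x/ (stop → fricative, matching a fricative) — only manner changes, and always toward the preceding segment.

manner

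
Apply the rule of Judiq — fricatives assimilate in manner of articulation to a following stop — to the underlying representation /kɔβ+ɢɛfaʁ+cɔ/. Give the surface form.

[kɔbɢɛfaɢcɔ]

/β/ is a voiced bilabial fricative. The following trigger /ɢ/ is a stop, so /β/ must become a stop as well.
The voiced bilabial stop is [b], so /β/ → [b].
The same rule applies at the second boundary: /ʁ/ → [ɢ] next to /c/.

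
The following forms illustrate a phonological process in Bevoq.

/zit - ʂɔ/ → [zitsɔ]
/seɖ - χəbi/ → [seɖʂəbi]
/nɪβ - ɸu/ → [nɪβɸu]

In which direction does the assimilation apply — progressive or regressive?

progressive

Underlying /ʂ/ is realised as [s] next to /t/; /t/ itself does not change.
/ʂ/ is retroflex while /t/ is alveolar; the output [s] is alveolar, matching the trigger — so the feature that spreads is place.
The other alternating form patterns the same way: /χ/ → [ʂ] after /ɖ/ (uvular → retroflex, matching retroflex) — only place changes, and always toward the preceding segment.
Nothing changes in [nɪβɸu]: there the adjacent consonants already agree in place (/ɸ/ and /β/ are both bilabial), so this form is consistent with the same rule.
Since the segment that changes follows the conditioning segment, the assimilation is progressive.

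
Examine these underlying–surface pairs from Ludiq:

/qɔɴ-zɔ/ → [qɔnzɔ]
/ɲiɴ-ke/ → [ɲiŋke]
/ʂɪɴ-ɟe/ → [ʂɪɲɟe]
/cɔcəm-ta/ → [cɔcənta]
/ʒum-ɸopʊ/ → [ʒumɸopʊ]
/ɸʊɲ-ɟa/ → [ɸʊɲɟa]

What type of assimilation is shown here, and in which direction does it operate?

regressive place assimilation

Underlying /ɴ/ is realised as [n] next to /z/; /z/ itself does not change.
The change uvular → alveolar matches the place of the following /z/, identifying this as place assimilation.
Manner and voice are unchanged, so the assimilation is partial, not total.
The same holds elsewhere in the data: /ɴ/ → [ŋ] before /k/ (uvular → velar, matching velar); /ɴ/ → [ɲ] before /ɟ/ (uvular → palatal, matching palatal); /m/ → [n] before /t/ (bilabial → alveolar, matching alveolar) — only place changes, and always toward the following segment.
Nothing changes in [ʒumɸopʊ], [ɸʊɲɟa]: there the adjacent consonants already agree in place (/m/ and /ɸ/ are both bilabial; /ɲ/ and /ɟ/ are both palatal), so these forms are consistent with the same rule.
The trigger is the following segment, so the direction is regressive (anticipatory).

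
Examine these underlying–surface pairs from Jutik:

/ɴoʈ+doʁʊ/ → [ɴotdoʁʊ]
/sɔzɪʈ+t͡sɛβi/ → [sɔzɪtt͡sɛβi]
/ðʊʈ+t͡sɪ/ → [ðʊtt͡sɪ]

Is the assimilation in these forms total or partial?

partial assimilation

Comparing underlying and surface forms, /ʈ/ → [t] is the alternation; the neighbouring /d/ is constant.
The change retroflex → alveolar matches the place of the following /d/, identifying this as place assimilation.
Manner and voice are unchanged, so the assimilation is partial, not total.
The other alternating form patterns the same way: /ʈ/ → [t] before /t͡s/ (retroflex → alveolar, matching alveolar) — only place changes, and always toward the following segment.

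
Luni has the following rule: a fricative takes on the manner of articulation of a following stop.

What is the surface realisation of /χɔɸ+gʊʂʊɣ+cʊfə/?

The rule targets /ɸ/ (voiceless bilabial fricative), which sits before the trigger /g/ (stop).
A voiceless bilabial stop is [p], so the surface segment is [p].
The same rule applies at the second boundary: /ɣ/ → [g] next to /c/.

[χɔpgʊʂʊgcʊfə]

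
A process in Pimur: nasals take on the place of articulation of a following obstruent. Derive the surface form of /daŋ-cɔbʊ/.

[daɲcɔbʊ]

The rule targets /ŋ/ (voiced velar nasal), which sits before the trigger /c/ (palatal).
The voiced palatal nasal is [ɲ], so /ŋ/ → [ɲ].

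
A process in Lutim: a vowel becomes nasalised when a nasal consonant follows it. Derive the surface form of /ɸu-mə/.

The vowel /u/ is adjacent to the following nasal /m/, so it acquires [+nasal] and surfaces as [ũ].

[ɸũmə]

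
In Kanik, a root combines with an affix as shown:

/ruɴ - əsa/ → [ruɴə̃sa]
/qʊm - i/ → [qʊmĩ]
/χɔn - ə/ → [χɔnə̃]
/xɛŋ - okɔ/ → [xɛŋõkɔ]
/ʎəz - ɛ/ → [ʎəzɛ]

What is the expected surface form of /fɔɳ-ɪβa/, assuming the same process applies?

The data show progressive nasality assimilation (vowel nasalisation): /ə/ → [ə̃] after /ɴ/; /i/ → [ĩ] after /m/; /ə/ → [ə̃] after /n/; /o/ → [õ] after /ŋ/ — a vowel is nasalised by an immediately preceding nasal consonant.
No change occurs in [ʎəzɛ] because the vowel at the boundary is adjacent to an oral consonant, not a nasal (/ɛ/ next to /z/).
/ɪ/ sits next to the nasal /ɳ/ and is therefore nasalised to [ɪ̃].

[fɔɳɪ̃βa]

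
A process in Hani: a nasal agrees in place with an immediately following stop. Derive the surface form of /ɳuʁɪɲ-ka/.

The rule targets /ɲ/ (voiced palatal nasal), which sits before the trigger /k/ (velar).
The voiced velar nasal is [ŋ], so /ɲ/ → [ŋ].

[ɳuʁɪŋka]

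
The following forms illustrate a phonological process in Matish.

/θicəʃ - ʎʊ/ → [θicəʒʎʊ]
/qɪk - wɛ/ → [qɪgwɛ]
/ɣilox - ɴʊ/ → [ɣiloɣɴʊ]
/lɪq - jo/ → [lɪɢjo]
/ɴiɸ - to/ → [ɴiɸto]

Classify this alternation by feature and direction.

regressive voicing assimilation

Underlying /ʃ/ is realised as [ʒ] next to /ʎ/; /ʎ/ itself does not change.
The change voiceless → voiced matches the voicing of the following /ʎ/, identifying this as voicing assimilation.
Place and manner are unchanged, so the assimilation is partial, not total.
The other alternating forms pattern the same way: /k/ → [g] before /w/ (voiceless → voiced, matching voiced); /x/ → [ɣ] before /ɴ/ (voiceless → voiced, matching voiced); /q/ → [ɢ] before /j/ (voiceless → voiced, matching voiced) — only voicing changes, and always toward the following segment.
No alternation appears in [ɴiɸto]: there the adjacent consonants already agree in voicing (/ɸ/ and /t/ are both voiceless), so this form is consistent with the same rule.
Since the segment that changes precedes the conditioning segment, the assimilation is regressive.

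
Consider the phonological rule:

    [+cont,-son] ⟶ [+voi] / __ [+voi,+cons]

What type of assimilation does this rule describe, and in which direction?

The structural change is [+voi], and the conditioning segment [+voi,+cons] (a voiced consonant) is itself voiced, so the target comes to share the voicing of its neighbour — voicing assimilation.
Since the environment is written after the underscore, the trigger follows the target; the direction is regressive.

regressive voicing assimilation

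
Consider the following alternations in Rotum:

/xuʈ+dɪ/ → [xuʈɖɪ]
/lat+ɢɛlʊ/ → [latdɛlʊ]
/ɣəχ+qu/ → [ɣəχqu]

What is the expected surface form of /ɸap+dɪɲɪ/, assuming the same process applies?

[ɸapbɪɲɪ]

The data show progressive place assimilation: /d/ → [ɖ] after /ʈ/; /ɢ/ → [d] after /t/. In each pair only place changes, matching the preceding consonant, while manner and voice stay constant.
No alternation appears in [ɣəχqu]: there the adjacent consonants already agree in place (/q/ and /χ/ are both uvular), so this form is consistent with the same rule.
/d/ is a voiced alveolar stop. The preceding trigger /p/ is bilabial, so /d/ must become bilabial as well.
A voiced bilabial stop is [b], so the surface segment is [b].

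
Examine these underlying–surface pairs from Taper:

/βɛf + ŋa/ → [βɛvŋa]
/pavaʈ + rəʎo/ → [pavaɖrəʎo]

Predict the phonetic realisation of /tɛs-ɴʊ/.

[tɛzɴʊ]

The data show regressive voicing assimilation: /f/ → [v] before /ŋ/; /ʈ/ → [ɖ] before /r/. In each pair only voicing changes, matching the following consonant, while place and manner stay constant.
The rule targets /s/ (voiceless alveolar fricative), which sits before the trigger /ɴ/ (voiced).
Changing only its voicing to voiced gives [z] — the voiced alveolar fricative.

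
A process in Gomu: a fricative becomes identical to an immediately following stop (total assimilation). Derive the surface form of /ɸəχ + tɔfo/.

/χ/ is the segment targeted by the rule; it sits immediately before /t/, so it assimilates completely and surfaces as [t].

[ɸəttɔfo]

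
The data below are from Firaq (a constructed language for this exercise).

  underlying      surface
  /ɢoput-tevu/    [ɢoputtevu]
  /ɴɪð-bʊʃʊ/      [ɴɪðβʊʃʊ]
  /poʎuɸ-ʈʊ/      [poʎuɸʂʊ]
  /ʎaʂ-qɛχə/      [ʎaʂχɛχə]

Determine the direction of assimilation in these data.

Underlying /b/ is realised as [β] next to /ð/; /ð/ itself does not change.
The change stop → fricative matches the manner of the preceding /ð/, identifying this as manner assimilation.
The same holds elsewhere in the data: /ʈ/ → [ʂ] after /ɸ/ (stop → fricative, matching a fricative); /q/ → [χ] after /ʂ/ (stop → fricative, matching a fricative) — only manner changes, and always toward the preceding segment.
Nothing changes in [ɢoputtevu]: there the adjacent consonants already agree in manner (/t/ and /t/ are both stops), so this form is consistent with the same rule.
The trigger is the preceding segment, so the direction is progressive (perseverative).

progressive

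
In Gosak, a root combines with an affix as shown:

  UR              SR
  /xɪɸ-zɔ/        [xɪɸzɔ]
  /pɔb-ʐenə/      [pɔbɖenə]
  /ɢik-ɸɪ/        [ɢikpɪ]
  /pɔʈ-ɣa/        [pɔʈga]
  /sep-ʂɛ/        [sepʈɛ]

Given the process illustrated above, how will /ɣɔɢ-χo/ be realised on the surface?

The data show progressive manner assimilation: /ʐ/ → [ɖ] after /b/; /ɸ/ → [p] after /k/; /ɣ/ → [g] after /ʈ/; /ʂ/ → [ʈ] after /p/. In each pair only manner changes, matching the preceding consonant, while place and voice stay constant.
Nothing changes in [xɪɸzɔ]: there the adjacent consonants already agree in manner (/z/ and /ɸ/ are both fricatives), so this form is consistent with the same rule.
The rule targets /χ/ (voiceless uvular fricative), which sits after the trigger /ɢ/ (stop).
A voiceless uvular stop is [q], so the surface segment is [q].

[ɣɔɢqo]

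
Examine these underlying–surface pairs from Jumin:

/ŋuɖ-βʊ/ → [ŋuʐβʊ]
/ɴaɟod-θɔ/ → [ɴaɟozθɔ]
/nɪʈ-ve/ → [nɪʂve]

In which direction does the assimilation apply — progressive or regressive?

regressive

Underlying /ɖ/ is realised as [ʐ] next to /β/; /β/ itself does not change.
/ɖ/ is a stop while /β/ is a fricative; the output [ʐ] is a fricative, matching the trigger — so the feature that spreads is manner.
Checking the remaining alternations: /d/ → [z] before /θ/ (stop → fricative, matching a fricative); /ʈ/ → [ʂ] before /v/ (stop → fricative, matching a fricative) — only manner changes, and always toward the following segment.
The trigger is the following segment, so the direction is regressive (anticipatory).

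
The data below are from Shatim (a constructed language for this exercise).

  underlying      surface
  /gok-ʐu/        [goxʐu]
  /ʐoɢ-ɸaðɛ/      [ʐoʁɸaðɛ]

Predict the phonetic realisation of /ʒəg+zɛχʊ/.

[ʒəɣzɛχʊ]

The data show regressive manner assimilation: /k/ → [x] before /ʐ/; /ɢ/ → [ʁ] before /ɸ/. In each pair only manner changes, matching the following consonant, while place and voice stay constant.
/g/ is a voiced velar stop. The following trigger /z/ is a fricative, so /g/ must become a fricative as well.
A voiced velar fricative is [ɣ], so the surface segment is [ɣ].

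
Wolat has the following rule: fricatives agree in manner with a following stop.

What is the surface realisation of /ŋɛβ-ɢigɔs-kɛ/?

[ŋɛbɢigɔtkɛ]

/β/ is a voiced bilabial fricative. The following trigger /ɢ/ is a stop, so /β/ must become a stop as well.
The voiced bilabial stop is [b], so /β/ → [b].
The same rule applies at the second boundary: /s/ → [t] next to /k/.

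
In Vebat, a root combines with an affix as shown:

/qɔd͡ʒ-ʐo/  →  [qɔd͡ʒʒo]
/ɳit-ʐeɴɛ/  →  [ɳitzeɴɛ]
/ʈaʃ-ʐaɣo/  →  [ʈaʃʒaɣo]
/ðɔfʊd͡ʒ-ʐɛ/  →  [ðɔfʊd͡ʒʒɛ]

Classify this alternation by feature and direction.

progressive place assimilation

Comparing underlying and surface forms, /ʐ/ → [ʒ] is the alternation; the neighbouring /d͡ʒ/ is constant.
/ʐ/ is retroflex while /d͡ʒ/ is postalveolar; the output [ʒ] is postalveolar, matching the trigger — so the feature that spreads is place.
Manner and voice are unchanged, so the assimilation is partial, not total.
The same holds elsewhere in the data: /ʐ/ → [z] after /t/ (retroflex → alveolar, matching alveolar); /ʐ/ → [ʒ] after /ʃ/ (retroflex → postalveolar, matching postalveolar) — only place changes, and always toward the preceding segment.
Since the segment that changes follows the conditioning segment, the assimilation is progressive.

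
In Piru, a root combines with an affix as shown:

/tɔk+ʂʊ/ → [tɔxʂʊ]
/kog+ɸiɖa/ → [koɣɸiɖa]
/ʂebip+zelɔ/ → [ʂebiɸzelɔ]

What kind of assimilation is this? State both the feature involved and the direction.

The segment that alternates is /k/, which surfaces as [x] when adjacent to /ʂ/.
The change stop → fricative matches the manner of the following /ʂ/, identifying this as manner assimilation.
Place and voice are unchanged, so the assimilation is partial, not total.
Checking the remaining alternations: /g/ → [ɣ] before /ɸ/ (stop → fricative, matching a fricative); /p/ → [ɸ] before /z/ (stop → fricative, matching a fricative) — only manner changes, and always toward the following segment.
The trigger is the following segment, so the direction is regressive (anticipatory).

regressive manner assimilation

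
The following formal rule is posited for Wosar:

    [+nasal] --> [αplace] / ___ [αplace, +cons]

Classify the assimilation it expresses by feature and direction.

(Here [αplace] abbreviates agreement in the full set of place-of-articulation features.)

regressive place assimilation

The rule copies the place features (abbreviated [place]) from the environment onto the target, so the assimilating feature is place.
Since the environment is written after the underscore, the trigger follows the target; the direction is regressive.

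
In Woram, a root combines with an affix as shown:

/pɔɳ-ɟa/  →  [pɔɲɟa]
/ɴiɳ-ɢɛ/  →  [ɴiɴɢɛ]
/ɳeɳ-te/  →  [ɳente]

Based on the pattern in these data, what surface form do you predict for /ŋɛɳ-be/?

The data show regressive place assimilation: /ɳ/ → [ɲ] before /ɟ/; /ɳ/ → [ɴ] before /ɢ/; /ɳ/ → [n] before /t/. In each pair only place changes, matching the following consonant, while manner and voice stay constant.
The rule targets /ɳ/ (voiced retroflex nasal), which sits before the trigger /b/ (bilabial).
The voiced bilabial nasal is [m], so /ɳ/ → [m].

[ŋɛmbe]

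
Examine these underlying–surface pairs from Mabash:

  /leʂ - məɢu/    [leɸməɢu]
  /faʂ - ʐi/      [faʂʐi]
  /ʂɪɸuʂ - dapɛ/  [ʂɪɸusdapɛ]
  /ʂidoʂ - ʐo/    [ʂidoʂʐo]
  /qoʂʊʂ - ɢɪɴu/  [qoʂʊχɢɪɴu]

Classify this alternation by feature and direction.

regressive place assimilation

Underlying /ʂ/ is realised as [ɸ] next to /m/; /m/ itself does not change.
The change retroflex → bilabial matches the place of the following /m/, identifying this as place assimilation.
Manner and voice are unchanged, so the assimilation is partial, not total.
The other alternating forms pattern the same way: /ʂ/ → [s] before /d/ (retroflex → alveolar, matching alveolar); /ʂ/ → [χ] before /ɢ/ (retroflex → uvular, matching uvular) — only place changes, and always toward the following segment.
Nothing changes in [faʂʐi], [ʂidoʂʐo]: there the adjacent consonants already agree in place (/ʂ/ and /ʐ/ are both retroflex; /ʂ/ and /ʐ/ are both retroflex), so these forms are consistent with the same rule.
The trigger is the following segment, so the direction is regressive (anticipatory).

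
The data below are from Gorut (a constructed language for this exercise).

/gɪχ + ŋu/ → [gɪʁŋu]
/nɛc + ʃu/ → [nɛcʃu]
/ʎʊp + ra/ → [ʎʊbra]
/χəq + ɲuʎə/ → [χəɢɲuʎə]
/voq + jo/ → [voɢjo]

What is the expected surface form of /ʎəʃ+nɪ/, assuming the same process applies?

[ʎəʒnɪ]

The data show regressive voicing assimilation: /χ/ → [ʁ] before /ŋ/; /p/ → [b] before /r/; /q/ → [ɢ] before /ɲ/; /q/ → [ɢ] before /j/. In each pair only voicing changes, matching the following consonant, while place and manner stay constant.
Nothing changes in [nɛcʃu]: there the adjacent consonants already agree in voicing (/c/ and /ʃ/ are both voiceless), so this form is consistent with the same rule.
The rule targets /ʃ/ (voiceless postalveolar fricative), which sits before the trigger /n/ (voiced).
The voiced postalveolar fricative is [ʒ], so /ʃ/ → [ʒ].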